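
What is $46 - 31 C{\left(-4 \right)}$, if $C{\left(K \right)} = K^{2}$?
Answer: $-450$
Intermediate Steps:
$46 - 31 C{\left(-4 \right)} = 46 - 31 \left(-4\right)^{2} = 46 - 496 = -450$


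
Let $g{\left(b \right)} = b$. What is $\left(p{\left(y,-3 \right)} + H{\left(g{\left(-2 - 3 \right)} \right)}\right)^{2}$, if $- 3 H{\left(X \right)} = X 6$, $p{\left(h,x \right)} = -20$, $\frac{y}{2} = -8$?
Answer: $100$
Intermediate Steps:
$y = -16$ ($y = 2 \left(-8\right) = -16$)
$H{\left(X \right)} = - 2 X$ ($H{\left(X \right)} = - \frac{X 6}{3} = - \frac{6 X}{3} = - 2 X$)
$\left(p{\left(y,-3 \right)} + H{\left(g{\left(-2 - 3 \right)} \right)}\right)^{2} = \left(-20 - 2 \left(-2 - 3\right)\right)^{2} = \left(-20 - -10\right)^{2} = \left(-20 + 10\right)^{2} = \left(-10\right)^{2} = 100$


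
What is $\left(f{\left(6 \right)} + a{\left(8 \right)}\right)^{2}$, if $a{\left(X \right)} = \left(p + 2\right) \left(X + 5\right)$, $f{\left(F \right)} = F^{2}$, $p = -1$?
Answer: $2401$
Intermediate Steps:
$a{\left(X \right)} = 5 + X$ ($a{\left(X \right)} = \left(-1 + 2\right) \left(X + 5\right) = 1 \left(5 + X\right) = 5 + X$)
$\left(f{\left(6 \right)} + a{\left(8 \right)}\right)^{2} = \left(6^{2} + \left(5 + 8\right)\right)^{2} = \left(36 + 13\right)^{2} = 49^{2} = 2401$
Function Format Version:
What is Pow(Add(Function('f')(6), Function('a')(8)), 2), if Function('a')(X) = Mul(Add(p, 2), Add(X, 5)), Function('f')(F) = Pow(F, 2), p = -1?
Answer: 2401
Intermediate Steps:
Function('a')(X) = Add(5, X) (Function('a')(X) = Mul(Add(-1, 2), Add(X, 5)) = Mul(1, Add(5, X)) = Add(5, X))
Pow(Add(Function('f')(6), Function('a')(8)), 2) = Pow(Add(Pow(6, 2), Add(5, 8)), 2) = Pow(Add(36, 13), 2) = Pow(49, 2) = 2401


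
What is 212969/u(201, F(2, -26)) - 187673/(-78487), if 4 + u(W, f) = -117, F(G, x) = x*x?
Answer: -16692589470/9496927 ≈ -1757.7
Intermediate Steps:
F(G, x) = x²
u(W, f) = -121 (u(W, f) = -4 - 117 = -121)
212969/u(201, F(2, -26)) - 187673/(-78487) = 212969/(-121) - 187673/(-78487) = 212969*(-1/121) - 187673*(-1/78487) = -212969/121 + 187673/78487 = -16692589470/9496927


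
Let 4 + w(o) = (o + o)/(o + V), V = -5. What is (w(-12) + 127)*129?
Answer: 272835/17 ≈ 16049.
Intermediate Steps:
w(o) = -4 + 2*o/(-5 + o) (w(o) = -4 + (o + o)/(o - 5) = -4 + (2*o)/(-5 + o) = -4 + 2*o/(-5 + o))
(w(-12) + 127)*129 = (2*(10 - 1*(-12))/(-5 - 12) + 127)*129 = (2*(10 + 12)/(-17) + 127)*129 = (2*(-1/17)*22 + 127)*129 = (-44/17 + 127)*129 = (2115/17)*129 = 272835/17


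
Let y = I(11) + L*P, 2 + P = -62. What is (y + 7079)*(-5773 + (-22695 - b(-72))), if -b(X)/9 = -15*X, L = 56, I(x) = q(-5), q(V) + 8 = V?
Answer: -65280536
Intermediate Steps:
q(V) = -8 + V
I(x) = -13 (I(x) = -8 - 5 = -13)
P = -64 (P = -2 - 62 = -64)
y = -3597 (y = -13 + 56*(-64) = -13 - 3584 = -3597)
b(X) = 135*X (b(X) = -(-135)*X = 135*X)
(y + 7079)*(-5773 + (-22695 - b(-72))) = (-3597 + 7079)*(-5773 + (-22695 - 135*(-72))) = 3482*(-5773 + (-22695 - 1*(-9720))) = 3482*(-5773 + (-22695 + 9720)) = 3482*(-5773 - 12975) = 3482*(-18748) = -65280536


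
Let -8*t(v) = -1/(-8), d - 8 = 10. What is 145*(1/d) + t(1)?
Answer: 4631/576 ≈ 8.0399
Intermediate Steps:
d = 18 (d = 8 + 10 = 18)
t(v) = -1/64 (t(v) = -(-1)/(8*(-8)) = -(-1)*(-1)/(8*8) = -⅛*⅛ = -1/64)
145*(1/d) + t(1) = 145*(1/18) - 1/64 = 145/18 - 1/64 = 4631/576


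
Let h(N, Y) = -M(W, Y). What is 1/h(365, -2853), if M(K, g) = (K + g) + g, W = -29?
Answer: 1/5735 ≈ 0.00017437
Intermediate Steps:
M(K, g) = K + 2*g
h(N, Y) = 29 - 2*Y (h(N, Y) = -(-29 + 2*Y) = 29 - 2*Y)
1/h(365, -2853) = 1/(29 - 2*(-2853)) = 1/(29 + 5706) = 1/5735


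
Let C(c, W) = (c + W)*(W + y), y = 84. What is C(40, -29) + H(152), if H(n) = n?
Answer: 757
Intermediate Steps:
C(c, W) = (84 + W)*(W + c) (C(c, W) = (c + W)*(W + 84) = (W + c)*(84 + W) = (84 + W)*(W + c))
C(40, -29) + H(152) = ((-29)² + 84*(-29) + 84*40 - 29*40) + 152 = (841 - 2436 + 3360 - 1160) + 152 = 605 + 152 = 757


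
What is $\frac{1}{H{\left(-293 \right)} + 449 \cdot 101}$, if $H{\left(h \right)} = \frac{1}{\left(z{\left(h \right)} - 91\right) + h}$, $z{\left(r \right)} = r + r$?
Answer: $\frac{970}{43988529} \approx 2.2051 \cdot 10^{-5}$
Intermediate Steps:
$z{\left(r \right)} = 2 r$
$H{\left(h \right)} = \frac{1}{-91 + 3 h}$ ($H{\left(h \right)} = \frac{1}{\left(2 h - 91\right) + h} = \frac{1}{\left(-91 + 2 h\right) + h} = \frac{1}{-91 + 3 h}$)
$\frac{1}{H{\left(-293 \right)} + 449 \cdot 101} = \frac{1}{\frac{1}{-91 + 3 \left(-293\right)} + 449 \cdot 101} = \frac{1}{\frac{1}{-91 - 879} + 45349} = \frac{1}{\frac{1}{-970} + 45349} = \frac{1}{- \frac{1}{970} + 45349} = \frac{1}{\frac{43988529}{970}} = \frac{970}{43988529}$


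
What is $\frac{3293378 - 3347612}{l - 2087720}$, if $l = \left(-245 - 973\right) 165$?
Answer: $\frac{27117}{1144345} \approx 0.023697$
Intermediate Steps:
$l = -200970$ ($l = \left(-1218\right) 165 = -200970$)
$\frac{3293378 - 3347612}{l - 2087720} = \frac{3293378 - 3347612}{-200970 - 2087720} = - \frac{54234}{-2288690} = \left(-54234\right) \left(- \frac{1}{2288690}\right) = \frac{27117}{1144345}$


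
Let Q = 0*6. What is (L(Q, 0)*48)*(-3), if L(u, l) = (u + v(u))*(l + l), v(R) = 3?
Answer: 0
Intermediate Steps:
Q = 0
L(u, l) = 2*l*(3 + u) (L(u, l) = (u + 3)*(l + l) = (3 + u)*(2*l) = 2*l*(3 + u))
(L(Q, 0)*48)*(-3) = ((2*0*(3 + 0))*48)*(-3) = ((2*0*3)*48)*(-3) = (0*48)*(-3) = 0*(-3) = 0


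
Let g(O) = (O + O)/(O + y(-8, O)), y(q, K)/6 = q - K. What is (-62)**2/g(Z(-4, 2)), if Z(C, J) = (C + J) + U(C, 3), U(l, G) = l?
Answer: 5766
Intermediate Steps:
y(q, K) = -6*K + 6*q (y(q, K) = 6*(q - K) = -6*K + 6*q)
Z(C, J) = J + 2*C (Z(C, J) = (C + J) + C = J + 2*C)
g(O) = 2*O/(-48 - 5*O) (g(O) = (O + O)/(O + (-6*O + 6*(-8))) = (2*O)/(O + (-6*O - 48)) = (2*O)/(O + (-48 - 6*O)) = (2*O)/(-48 - 5*O) = 2*O/(-48 - 5*O))
(-62)**2/g(Z(-4, 2)) = (-62)**2/((-2*(2 + 2*(-4))/(48 + 5*(2 + 2*(-4))))) = 3844/((-2*(2 - 8)/(48 + 5*(2 - 8)))) = 3844/((-2*(-6)/(48 + 5*(-6)))) = 3844/((-2*(-6)/(48 - 30))) = 3844/((-2*(-6)/18)) = 3844/((-2*(-6)*1/18)) = 3844/(2/3) = 3844*(3/2) = 5766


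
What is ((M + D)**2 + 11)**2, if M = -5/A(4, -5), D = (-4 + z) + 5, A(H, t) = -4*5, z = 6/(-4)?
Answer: 31329/256 ≈ 122.38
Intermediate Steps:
z = -3/2 (z = 6*(-1/4) = -3/2 ≈ -1.5000)
A(H, t) = -20
D = -1/2 (D = (-4 - 3/2) + 5 = -11/2 + 5 = -1/2 ≈ -0.50000)
M = 1/4 (M = -5/(-20) = -5*(-1/20) = 1/4 ≈ 0.25000)
((M + D)**2 + 11)**2 = ((1/4 - 1/2)**2 + 11)**2 = ((-1/4)**2 + 11)**2 = (1/16 + 11)**2 = (177/16)**2 = 31329/256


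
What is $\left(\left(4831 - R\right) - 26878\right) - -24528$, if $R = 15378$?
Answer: $-12897$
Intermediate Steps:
$\left(\left(4831 - R\right) - 26878\right) - -24528 = \left(\left(4831 - 15378\right) - 26878\right) - -24528 = \left(\left(4831 - 15378\right) - 26878\right) + 24528 = \left(-10547 - 26878\right) + 24528 = -37425 + 24528 = -12897$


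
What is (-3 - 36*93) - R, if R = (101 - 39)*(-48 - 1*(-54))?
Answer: -3723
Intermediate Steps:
R = 372 (R = 62*(-48 + 54) = 62*6 = 372)
(-3 - 36*93) - R = (-3 - 36*93) - 1*372 = (-3 - 3348) - 372 = -3351 - 372 = -3723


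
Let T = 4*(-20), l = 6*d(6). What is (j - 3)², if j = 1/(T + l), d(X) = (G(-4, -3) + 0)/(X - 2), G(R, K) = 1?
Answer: 223729/24649 ≈ 9.0766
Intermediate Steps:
d(X) = 1/(-2 + X) (d(X) = (1 + 0)/(X - 2) = 1/(-2 + X))
l = 3/2 (l = 6/(-2 + 6) = 6/4 = 6*(¼) = 3/2 ≈ 1.5000)
T = -80
j = -2/157 (j = 1/(-80 + 3/2) = 1/(-157/2) = -2/157 ≈ -0.012739)
(j - 3)² = (-2/157 - 3)² = (-473/157)² = 223729/24649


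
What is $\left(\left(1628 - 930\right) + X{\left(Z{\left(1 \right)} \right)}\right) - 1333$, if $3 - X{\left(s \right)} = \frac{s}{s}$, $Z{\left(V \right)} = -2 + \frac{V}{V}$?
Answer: $-633$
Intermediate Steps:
$Z{\left(V \right)} = -1$ ($Z{\left(V \right)} = -2 + 1 = -1$)
$X{\left(s \right)} = 2$ ($X{\left(s \right)} = 3 - \frac{s}{s} = 3 - 1 = 2$)
$\left(\left(1628 - 930\right) + X{\left(Z{\left(1 \right)} \right)}\right) - 1333 = \left(\left(1628 - 930\right) + 2\right) - 1333 = \left(698 + 2\right) - 1333 = 700 - 1333 = -633$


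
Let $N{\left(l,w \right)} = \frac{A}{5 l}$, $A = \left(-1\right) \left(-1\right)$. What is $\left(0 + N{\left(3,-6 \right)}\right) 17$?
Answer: $\frac{17}{15} \approx 1.1333$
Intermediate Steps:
$A = 1$
$N{\left(l,w \right)} = \frac{1}{5 l}$ ($N{\left(l,w \right)} = 1 \frac{1}{5 l} = \frac{1}{5 l}$)
$\left(0 + N{\left(3,-6 \right)}\right) 17 = \left(0 + \frac{1}{5 \cdot 3}\right) 17 = \left(0 + \frac{1}{5} \cdot \frac{1}{3}\right) 17 = \left(0 + \frac{1}{15}\right) 17 = \frac{1}{15} \cdot 17 = \frac{17}{15}$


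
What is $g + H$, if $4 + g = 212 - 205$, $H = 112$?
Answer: $115$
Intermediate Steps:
$g = 3$ ($g = -4 + \left(212 - 205\right) = -4 + 7 = 3$)
$g + H = 3 + 112 = 115$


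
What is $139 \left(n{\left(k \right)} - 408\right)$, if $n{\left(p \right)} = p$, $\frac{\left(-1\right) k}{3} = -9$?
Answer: $-52959$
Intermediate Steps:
$k = 27$ ($k = \left(-3\right) \left(-9\right) = 27$)
$139 \left(n{\left(k \right)} - 408\right) = 139 \left(27 - 408\right) = 139 \left(-381\right) = -52959$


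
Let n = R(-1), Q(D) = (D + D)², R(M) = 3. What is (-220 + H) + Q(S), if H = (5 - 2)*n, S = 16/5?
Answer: -4251/25 ≈ -170.04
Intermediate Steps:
S = 16/5 (S = 16*(⅕) = 16/5 ≈ 3.2000)
Q(D) = 4*D² (Q(D) = (2*D)² = 4*D²)
n = 3
H = 9 (H = (5 - 2)*3 = 3*3 = 9)
(-220 + H) + Q(S) = (-220 + 9) + 4*(16/5)² = -211 + 4*(256/25) = -211 + 1024/25 = -4251/25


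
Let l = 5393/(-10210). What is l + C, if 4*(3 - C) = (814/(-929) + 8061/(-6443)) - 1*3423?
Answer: 52480525063869/61112434870 ≈ 858.75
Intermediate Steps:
C = 5143271804/5985547 (C = 3 - ((814/(-929) + 8061/(-6443)) - 1*3423)/4 = 3 - ((814*(-1/929) + 8061*(-1/6443)) - 3423)/4 = 3 - ((-814/929 - 8061/6443) - 3423)/4 = 3 - (-12733271/5985547 - 3423)/4 = 3 - ¼*(-20501260652/5985547) = 3 + 5125315163/5985547 = 5143271804/5985547 ≈ 859.28)
l = -5393/10210 (l = 5393*(-1/10210) = -5393/10210 ≈ -0.52821)
l + C = -5393/10210 + 5143271804/5985547 = 52480525063869/61112434870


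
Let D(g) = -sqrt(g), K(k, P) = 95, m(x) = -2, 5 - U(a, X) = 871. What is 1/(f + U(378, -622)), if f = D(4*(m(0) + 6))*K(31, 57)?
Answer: -1/1246 ≈ -0.00080257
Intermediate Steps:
U(a, X) = -866 (U(a, X) = 5 - 1*871 = 5 - 871 = -866)
f = -380 (f = -sqrt(4*(-2 + 6))*95 = -sqrt(4*4)*95 = -sqrt(16)*95 = -1*4*95 = -4*95 = -380)
1/(f + U(378, -622)) = 1/(-380 - 866) = 1/(-1246) = -1/1246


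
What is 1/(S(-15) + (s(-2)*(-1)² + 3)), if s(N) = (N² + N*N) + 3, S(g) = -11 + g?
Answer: -1/12 ≈ -0.083333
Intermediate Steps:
s(N) = 3 + 2*N² (s(N) = (N² + N²) + 3 = 2*N² + 3 = 3 + 2*N²)
1/(S(-15) + (s(-2)*(-1)² + 3)) = 1/((-11 - 15) + ((3 + 2*(-2)²)*(-1)² + 3)) = 1/(-26 + ((3 + 2*4)*1 + 3)) = 1/(-26 + ((3 + 8)*1 + 3)) = 1/(-26 + (11*1 + 3)) = 1/(-26 + (11 + 3)) = 1/(-26 + 14) = 1/(-12) = -1/12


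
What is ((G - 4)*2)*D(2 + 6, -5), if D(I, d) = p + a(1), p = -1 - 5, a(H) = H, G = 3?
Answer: 10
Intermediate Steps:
p = -6
D(I, d) = -5 (D(I, d) = -6 + 1 = -5)
((G - 4)*2)*D(2 + 6, -5) = ((3 - 4)*2)*(-5) = -1*2*(-5) = -2*(-5) = 10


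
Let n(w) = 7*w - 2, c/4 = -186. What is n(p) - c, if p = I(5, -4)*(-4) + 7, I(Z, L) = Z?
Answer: 651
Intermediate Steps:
c = -744 (c = 4*(-186) = -744)
p = -13 (p = 5*(-4) + 7 = -20 + 7 = -13)
n(w) = -2 + 7*w
n(p) - c = (-2 + 7*(-13)) - 1*(-744) = (-2 - 91) + 744 = -93 + 744 = 651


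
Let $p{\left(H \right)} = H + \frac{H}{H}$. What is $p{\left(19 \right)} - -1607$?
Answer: $1627$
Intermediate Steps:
$p{\left(H \right)} = 1 + H$ ($p{\left(H \right)} = H + 1 = 1 + H$)
$p{\left(19 \right)} - -1607 = \left(1 + 19\right) - -1607 = 20 + 1607 = 1627$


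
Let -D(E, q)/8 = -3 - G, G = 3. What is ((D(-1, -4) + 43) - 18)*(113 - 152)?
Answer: -2847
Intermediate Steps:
D(E, q) = 48 (D(E, q) = -8*(-3 - 1*3) = -8*(-3 - 3) = -8*(-6) = 48)
((D(-1, -4) + 43) - 18)*(113 - 152) = ((48 + 43) - 18)*(113 - 152) = (91 - 18)*(-39) = 73*(-39) = -2847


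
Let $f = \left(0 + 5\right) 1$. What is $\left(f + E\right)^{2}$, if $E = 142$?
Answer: $21609$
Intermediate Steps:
$f = 5$ ($f = 5 \cdot 1 = 5$)
$\left(f + E\right)^{2} = \left(5 + 142\right)^{2} = 147^{2} = 21609$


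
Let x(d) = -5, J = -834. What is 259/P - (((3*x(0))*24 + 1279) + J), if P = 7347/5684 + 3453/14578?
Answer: 5344459819/63365709 ≈ 84.343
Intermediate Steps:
P = 63365709/41430676 (P = 7347*(1/5684) + 3453*(1/14578) = 7347/5684 + 3453/14578 = 63365709/41430676 ≈ 1.5294)
259/P - (((3*x(0))*24 + 1279) + J) = 259/(63365709/41430676) - (((3*(-5))*24 + 1279) - 834) = 259*(41430676/63365709) - ((-15*24 + 1279) - 834) = 10730545084/63365709 - ((-360 + 1279) - 834) = 10730545084/63365709 - (919 - 834) = 10730545084/63365709 - 1*85 = 10730545084/63365709 - 85 = 5344459819/63365709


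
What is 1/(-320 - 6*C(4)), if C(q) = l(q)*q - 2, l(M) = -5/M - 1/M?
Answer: -1/272 ≈ -0.0036765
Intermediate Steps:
l(M) = -6/M
C(q) = -8 (C(q) = (-6/q)*q - 2 = -6 - 2 = -8)
1/(-320 - 6*C(4)) = 1/(-320 - 6*(-8)) = 1/(-320 - 1*(-48)) = 1/(-320 + 48) = 1/(-272) = -1/272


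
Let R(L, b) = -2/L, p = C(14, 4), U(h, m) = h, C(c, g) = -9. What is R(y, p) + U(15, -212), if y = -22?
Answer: 166/11 ≈ 15.091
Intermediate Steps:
p = -9
R(y, p) + U(15, -212) = -2/(-22) + 15 = -2*(-1/22) + 15 = 1/11 + 15 = 166/11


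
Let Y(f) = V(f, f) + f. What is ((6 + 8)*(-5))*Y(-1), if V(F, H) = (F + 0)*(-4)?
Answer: -210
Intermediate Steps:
V(F, H) = -4*F (V(F, H) = F*(-4) = -4*F)
Y(f) = -3*f (Y(f) = -4*f + f = -3*f)
((6 + 8)*(-5))*Y(-1) = ((6 + 8)*(-5))*(-3*(-1)) = (14*(-5))*3 = -70*3 = -210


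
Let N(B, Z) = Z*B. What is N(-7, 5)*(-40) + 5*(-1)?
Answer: 1395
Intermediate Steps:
N(B, Z) = B*Z
N(-7, 5)*(-40) + 5*(-1) = -7*5*(-40) + 5*(-1) = -35*(-40) - 5 = 1400 - 5 = 1395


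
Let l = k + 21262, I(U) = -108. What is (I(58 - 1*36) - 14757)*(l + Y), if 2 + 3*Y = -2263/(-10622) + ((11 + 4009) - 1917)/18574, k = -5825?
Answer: -11317848299797350/49323257 ≈ -2.2946e+8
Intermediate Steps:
Y = -27517919/49323257 (Y = -⅔ + (-2263/(-10622) + ((11 + 4009) - 1917)/18574)/3 = -⅔ + (-2263*(-1/10622) + (4020 - 1917)*(1/18574))/3 = -⅔ + (2263/10622 + 2103*(1/18574))/3 = -⅔ + (2263/10622 + 2103/18574)/3 = -⅔ + (⅓)*(16092757/49323257) = -⅔ + 16092757/147969771 = -27517919/49323257 ≈ -0.55791)
l = 15437 (l = -5825 + 21262 = 15437)
(I(58 - 1*36) - 14757)*(l + Y) = (-108 - 14757)*(15437 - 27517919/49323257) = -14865*761375600390/49323257 = -11317848299797350/49323257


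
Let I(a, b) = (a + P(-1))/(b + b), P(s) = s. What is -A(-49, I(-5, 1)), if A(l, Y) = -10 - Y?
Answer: 7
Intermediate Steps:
I(a, b) = (-1 + a)/(2*b) (I(a, b) = (a - 1)/(b + b) = (-1 + a)/((2*b)) = (-1 + a)*(1/(2*b)) = (-1 + a)/(2*b))
-A(-49, I(-5, 1)) = -(-10 - (-1 - 5)/(2*1)) = -(-10 - (-6)/2) = -(-10 - 1*(-3)) = -(-10 + 3) = -1*(-7) = 7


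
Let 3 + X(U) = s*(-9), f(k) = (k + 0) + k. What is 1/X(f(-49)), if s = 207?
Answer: -1/1866 ≈ -0.00053591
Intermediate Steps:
f(k) = 2*k (f(k) = k + k = 2*k)
X(U) = -1866 (X(U) = -3 + 207*(-9) = -3 - 1863 = -1866)
1/X(f(-49)) = 1/(-1866) = -1/1866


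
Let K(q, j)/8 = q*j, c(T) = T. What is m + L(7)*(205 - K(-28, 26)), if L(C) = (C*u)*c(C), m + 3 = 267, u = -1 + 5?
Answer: 1181948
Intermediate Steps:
u = 4
m = 264 (m = -3 + 267 = 264)
K(q, j) = 8*j*q (K(q, j) = 8*(q*j) = 8*(j*q) = 8*j*q)
L(C) = 4*C² (L(C) = (C*4)*C = (4*C)*C = 4*C²)
m + L(7)*(205 - K(-28, 26)) = 264 + (4*7²)*(205 - 8*26*(-28)) = 264 + (4*49)*(205 - 1*(-5824)) = 264 + 196*(205 + 5824) = 264 + 196*6029 = 264 + 1181684 = 1181948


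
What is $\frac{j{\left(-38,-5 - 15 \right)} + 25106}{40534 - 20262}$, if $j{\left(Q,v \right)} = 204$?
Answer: $\frac{12655}{10136} \approx 1.2485$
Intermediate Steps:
$\frac{j{\left(-38,-5 - 15 \right)} + 25106}{40534 - 20262} = \frac{204 + 25106}{40534 - 20262} = \frac{25310}{20272} = 25310 \cdot \frac{1}{20272} = \frac{12655}{10136}$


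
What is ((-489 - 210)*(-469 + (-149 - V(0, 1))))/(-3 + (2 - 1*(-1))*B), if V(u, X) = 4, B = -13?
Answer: -72463/7 ≈ -10352.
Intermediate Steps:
((-489 - 210)*(-469 + (-149 - V(0, 1))))/(-3 + (2 - 1*(-1))*B) = ((-489 - 210)*(-469 + (-149 - 1*4)))/(-3 + (2 - 1*(-1))*(-13)) = (-699*(-469 + (-149 - 4)))/(-3 + (2 + 1)*(-13)) = (-699*(-469 - 153))/(-3 + 3*(-13)) = (-699*(-622))/(-3 - 39) = 434778/(-42) = 434778*(-1/42) = -72463/7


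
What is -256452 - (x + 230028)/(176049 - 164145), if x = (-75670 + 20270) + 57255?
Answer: -3053036491/11904 ≈ -2.5647e+5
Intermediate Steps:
x = 1855 (x = -55400 + 57255 = 1855)
-256452 - (x + 230028)/(176049 - 164145) = -256452 - (1855 + 230028)/(176049 - 164145) = -256452 - 231883/11904 = -3053036491/11904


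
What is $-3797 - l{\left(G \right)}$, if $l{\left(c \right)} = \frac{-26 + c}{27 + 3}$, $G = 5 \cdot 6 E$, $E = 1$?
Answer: $- \frac{56957}{15} \approx -3797.1$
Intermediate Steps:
$G = 30$ ($G = 5 \cdot 6 \cdot 1 = 30 \cdot 1 = 30$)
$l{\left(c \right)} = - \frac{13}{15} + \frac{c}{30}$ ($l{\left(c \right)} = \frac{-26 + c}{30} = \left(-26 + c\right) \frac{1}{30} = - \frac{13}{15} + \frac{c}{30}$)
$-3797 - l{\left(G \right)} = -3797 - \left(- \frac{13}{15} + \frac{1}{30} \cdot 30\right) = -3797 - \left(- \frac{13}{15} + 1\right) = -3797 - \frac{2}{15} = - \frac{56957}{15}$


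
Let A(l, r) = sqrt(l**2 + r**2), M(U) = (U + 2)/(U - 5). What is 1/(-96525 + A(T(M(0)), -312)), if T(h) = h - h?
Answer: -1/96213 ≈ -1.0394e-5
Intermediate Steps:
M(U) = (2 + U)/(-5 + U)
T(h) = 0
1/(-96525 + A(T(M(0)), -312)) = 1/(-96525 + sqrt(0**2 + (-312)**2)) = 1/(-96525 + sqrt(0 + 97344)) = 1/(-96525 + sqrt(97344)) = 1/(-96525 + 312) = 1/(-96213) = -1/96213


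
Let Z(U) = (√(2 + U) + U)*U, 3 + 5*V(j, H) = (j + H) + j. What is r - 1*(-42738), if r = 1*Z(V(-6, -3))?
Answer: 1068774/25 - 36*I*√10/25 ≈ 42751.0 - 4.5537*I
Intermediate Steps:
V(j, H) = -⅗ + H/5 + 2*j/5 (V(j, H) = -⅗ + ((j + H) + j)/5 = -⅗ + ((H + j) + j)/5 = -⅗ + (H + 2*j)/5 = -⅗ + (H/5 + 2*j/5) = -⅗ + H/5 + 2*j/5)
Z(U) = U*(U + √(2 + U)) (Z(U) = (U + √(2 + U))*U = U*(U + √(2 + U)))
r = 324/25 - 36*I*√10/25 (r = 1*((-⅗ + (⅕)*(-3) + (⅖)*(-6))*((-⅗ + (⅕)*(-3) + (⅖)*(-6)) + √(2 + (-⅗ + (⅕)*(-3) + (⅖)*(-6))))) = 1*((-⅗ - ⅗ - 12/5)*((-⅗ - ⅗ - 12/5) + √(2 + (-⅗ - ⅗ - 12/5)))) = 1*(-18*(-18/5 + √(2 - 18/5))/5) = 1*(-18*(-18/5 + √(-8/5))/5) = 1*(-18*(-18/5 + 2*I*√10/5)/5) = 1*(324/25 - 36*I*√10/25) = 324/25 - 36*I*√10/25 ≈ 12.96 - 4.5537*I)
r - 1*(-42738) = (324/25 - 36*I*√10/25) - 1*(-42738) = (324/25 - 36*I*√10/25) + 42738 = 1068774/25 - 36*I*√10/25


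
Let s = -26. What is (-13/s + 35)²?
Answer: 5041/4 ≈ 1260.3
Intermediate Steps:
(-13/s + 35)² = (-13/(-26) + 35)² = (-13*(-1/26) + 35)² = (½ + 35)² = (71/2)² = 5041/4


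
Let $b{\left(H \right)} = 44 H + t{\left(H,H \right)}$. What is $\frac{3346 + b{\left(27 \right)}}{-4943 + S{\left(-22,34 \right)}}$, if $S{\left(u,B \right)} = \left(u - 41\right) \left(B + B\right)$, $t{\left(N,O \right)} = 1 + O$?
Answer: $- \frac{4562}{9227} \approx -0.49442$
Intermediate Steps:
$b{\left(H \right)} = 1 + 45 H$ ($b{\left(H \right)} = 44 H + \left(1 + H\right) = 1 + 45 H$)
$S{\left(u,B \right)} = 2 B \left(-41 + u\right)$ ($S{\left(u,B \right)} = \left(-41 + u\right) 2 B = 2 B \left(-41 + u\right)$)
$\frac{3346 + b{\left(27 \right)}}{-4943 + S{\left(-22,34 \right)}} = \frac{3346 + \left(1 + 45 \cdot 27\right)}{-4943 + 2 \cdot 34 \left(-41 - 22\right)} = \frac{3346 + \left(1 + 1215\right)}{-4943 + 2 \cdot 34 \left(-63\right)} = \frac{3346 + 1216}{-4943 - 4284} = \frac{4562}{-9227} = 4562 \left(- \frac{1}{9227}\right) = - \frac{4562}{9227}$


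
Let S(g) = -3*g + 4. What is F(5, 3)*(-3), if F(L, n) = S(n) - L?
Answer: 30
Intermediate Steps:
S(g) = 4 - 3*g
F(L, n) = 4 - L - 3*n (F(L, n) = (4 - 3*n) - L = 4 - L - 3*n)
F(5, 3)*(-3) = (4 - 1*5 - 3*3)*(-3) = (4 - 5 - 9)*(-3) = -10*(-3) = 30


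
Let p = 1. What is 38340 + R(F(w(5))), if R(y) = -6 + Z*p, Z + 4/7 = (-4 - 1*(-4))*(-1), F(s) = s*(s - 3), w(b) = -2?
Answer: 268334/7 ≈ 38333.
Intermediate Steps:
F(s) = s*(-3 + s)
Z = -4/7 (Z = -4/7 + (-4 - 1*(-4))*(-1) = -4/7 + (-4 + 4)*(-1) = -4/7 + 0*(-1) = -4/7 + 0 = -4/7 ≈ -0.57143)
R(y) = -46/7 (R(y) = -6 - 4/7*1 = -6 - 4/7 = -46/7)
38340 + R(F(w(5))) = 38340 - 46/7 = 268334/7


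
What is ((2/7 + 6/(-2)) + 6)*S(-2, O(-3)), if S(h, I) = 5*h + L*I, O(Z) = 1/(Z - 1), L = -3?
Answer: -851/28 ≈ -30.393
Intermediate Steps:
O(Z) = 1/(-1 + Z)
S(h, I) = -3*I + 5*h (S(h, I) = 5*h - 3*I = -3*I + 5*h)
((2/7 + 6/(-2)) + 6)*S(-2, O(-3)) = ((2/7 + 6/(-2)) + 6)*(-3/(-1 - 3) + 5*(-2)) = ((2*(⅐) + 6*(-½)) + 6)*(-3/(-4) - 10) = ((2/7 - 3) + 6)*(-3*(-¼) - 10) = (-19/7 + 6)*(¾ - 10) = (23/7)*(-37/4) = -851/28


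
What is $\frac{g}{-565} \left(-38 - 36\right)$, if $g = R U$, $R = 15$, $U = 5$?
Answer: $\frac{1110}{113} \approx 9.823$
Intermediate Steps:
$g = 75$ ($g = 15 \cdot 5 = 75$)
$\frac{g}{-565} \left(-38 - 36\right) = \frac{75}{-565} \left(-38 - 36\right) = 75 \left(- \frac{1}{565}\right) \left(-38 - 36\right) = \left(- \frac{15}{113}\right) \left(-74\right) = \frac{1110}{113}$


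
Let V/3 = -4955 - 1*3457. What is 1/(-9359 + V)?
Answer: -1/34595 ≈ -2.8906e-5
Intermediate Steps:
V = -25236 (V = 3*(-4955 - 1*3457) = 3*(-4955 - 3457) = 3*(-8412) = -25236)
1/(-9359 + V) = 1/(-9359 - 25236) = 1/(-34595) = -1/34595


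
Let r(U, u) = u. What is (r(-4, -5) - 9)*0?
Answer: 0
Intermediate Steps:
(r(-4, -5) - 9)*0 = (-5 - 9)*0 = -14*0 = 0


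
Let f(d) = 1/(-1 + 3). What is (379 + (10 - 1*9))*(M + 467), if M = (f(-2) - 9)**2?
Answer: 204915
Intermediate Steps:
f(d) = 1/2
M = 289/4 (M = (1/2 - 9)**2 = (-17/2)**2 = 289/4 ≈ 72.250)
(379 + (10 - 1*9))*(M + 467) = (379 + (10 - 1*9))*(289/4 + 467) = (379 + (10 - 9))*(2157/4) = (379 + 1)*(2157/4) = 380*(2157/4) = 204915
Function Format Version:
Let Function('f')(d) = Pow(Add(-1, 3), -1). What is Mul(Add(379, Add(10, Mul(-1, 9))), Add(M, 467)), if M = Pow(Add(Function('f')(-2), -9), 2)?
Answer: 204915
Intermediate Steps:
Function('f')(d) = Rational(1, 2) (Function('f')(d) = Pow(2, -1) = Rational(1, 2))
M = Rational(289, 4) (M = Pow(Add(Rational(1, 2), -9), 2) = Pow(Rational(-17, 2), 2) = Rational(289, 4) ≈ 72.250)
Mul(Add(379, Add(10, Mul(-1, 9))), Add(M, 467)) = Mul(Add(379, Add(10, Mul(-1, 9))), Add(Rational(289, 4), 467)) = Mul(Add(379, Add(10, -9)), Rational(2157, 4)) = Mul(Add(379, 1), Rational(2157, 4)) = Mul(380, Rational(2157, 4)) = 204915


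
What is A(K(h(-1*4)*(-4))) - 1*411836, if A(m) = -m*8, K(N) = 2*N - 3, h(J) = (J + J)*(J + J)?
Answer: -407716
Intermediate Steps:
h(J) = 4*J² (h(J) = (2*J)*(2*J) = 4*J²)
K(N) = -3 + 2*N
A(m) = -8*m
A(K(h(-1*4)*(-4))) - 1*411836 = -8*(-3 + 2*((4*(-1*4)²)*(-4))) - 1*411836 = -8*(-3 + 2*((4*(-4)²)*(-4))) - 411836 = -8*(-3 + 2*((4*16)*(-4))) - 411836 = -8*(-3 + 2*(64*(-4))) - 411836 = -8*(-3 + 2*(-256)) - 411836 = -8*(-3 - 512) - 411836 = -8*(-515) - 411836 = 4120 - 411836 = -407716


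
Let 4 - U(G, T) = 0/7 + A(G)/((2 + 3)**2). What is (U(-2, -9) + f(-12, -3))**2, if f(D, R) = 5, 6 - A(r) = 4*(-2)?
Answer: 44521/625 ≈ 71.234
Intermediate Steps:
A(r) = 14 (A(r) = 6 - 4*(-2) = 6 - 1*(-8) = 6 + 8 = 14)
U(G, T) = 86/25 (U(G, T) = 4 - (0/7 + 14/((2 + 3)**2)) = 4 - (0*(1/7) + 14/(5**2)) = 4 - (0 + 14/25) = 4 - 1*14/25 = 4 - 14/25 = 86/25)
(U(-2, -9) + f(-12, -3))**2 = (86/25 + 5)**2 = (211/25)**2 = 44521/625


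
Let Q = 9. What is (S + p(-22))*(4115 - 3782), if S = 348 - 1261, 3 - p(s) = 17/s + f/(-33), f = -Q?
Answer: -605727/2 ≈ -3.0286e+5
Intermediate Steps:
f = -9 (f = -1*9 = -9)
p(s) = 30/11 - 17/s (p(s) = 3 - (17/s - 9/(-33)) = 3 - (17/s - 9*(-1/33)) = 3 - (17/s + 3/11) = 3 - (3/11 + 17/s) = 3 + (-3/11 - 17/s) = 30/11 - 17/s)
S = -913
(S + p(-22))*(4115 - 3782) = (-913 + (30/11 - 17/(-22)))*(4115 - 3782) = (-913 + (30/11 - 17*(-1/22)))*333 = (-913 + (30/11 + 17/22))*333 = (-913 + 7/2)*333 = -1819/2*333 = -605727/2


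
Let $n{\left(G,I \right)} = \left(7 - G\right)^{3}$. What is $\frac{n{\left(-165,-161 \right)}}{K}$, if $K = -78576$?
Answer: $- \frac{318028}{4911} \approx -64.758$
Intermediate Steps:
$\frac{n{\left(-165,-161 \right)}}{K} = \frac{\left(-1\right) \left(-7 - 165\right)^{3}}{-78576} = - \left(-172\right)^{3} \left(- \frac{1}{78576}\right) = \left(-1\right) \left(-5088448\right) \left(- \frac{1}{78576}\right) = 5088448 \left(- \frac{1}{78576}\right) = - \frac{318028}{4911}$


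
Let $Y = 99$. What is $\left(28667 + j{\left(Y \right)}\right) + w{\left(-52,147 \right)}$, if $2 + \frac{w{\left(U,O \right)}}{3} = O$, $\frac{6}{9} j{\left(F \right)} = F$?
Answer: $\frac{58501}{2} \approx 29251.0$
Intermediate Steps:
$j{\left(F \right)} = \frac{3 F}{2}$
$w{\left(U,O \right)} = -6 + 3 O$
$\left(28667 + j{\left(Y \right)}\right) + w{\left(-52,147 \right)} = \left(28667 + \frac{3}{2} \cdot 99\right) + \left(-6 + 3 \cdot 147\right) = \left(28667 + \frac{297}{2}\right) + \left(-6 + 441\right) = \frac{57631}{2} + 435 = \frac{58501}{2}$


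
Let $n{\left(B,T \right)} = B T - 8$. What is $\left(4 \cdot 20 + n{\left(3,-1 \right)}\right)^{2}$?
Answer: $4761$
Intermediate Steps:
$n{\left(B,T \right)} = -8 + B T$
$\left(4 \cdot 20 + n{\left(3,-1 \right)}\right)^{2} = \left(4 \cdot 20 + \left(-8 + 3 \left(-1\right)\right)\right)^{2} = \left(80 - 11\right)^{2} = 69^{2} = 4761$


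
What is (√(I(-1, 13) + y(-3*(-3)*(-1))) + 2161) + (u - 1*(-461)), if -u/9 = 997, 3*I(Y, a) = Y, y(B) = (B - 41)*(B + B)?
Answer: -6351 + √8097/3 ≈ -6321.0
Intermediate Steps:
y(B) = 2*B*(-41 + B) (y(B) = (-41 + B)*(2*B) = 2*B*(-41 + B))
I(Y, a) = Y/3
u = -8973 (u = -9*997 = -8973)
(√(I(-1, 13) + y(-3*(-3)*(-1))) + 2161) + (u - 1*(-461)) = (√((⅓)*(-1) + 2*(-3*(-3)*(-1))*(-41 - 3*(-3)*(-1))) + 2161) + (-8973 - 1*(-461)) = (√(-⅓ + 2*(9*(-1))*(-41 + 9*(-1))) + 2161) + (-8973 + 461) = (√(-⅓ + 2*(-9)*(-41 - 9)) + 2161) - 8512 = (√(-⅓ + 2*(-9)*(-50)) + 2161) - 8512 = (√(-⅓ + 900) + 2161) - 8512 = (√(2699/3) + 2161) - 8512 = (√8097/3 + 2161) - 8512 = (2161 + √8097/3) - 8512 = -6351 + √8097/3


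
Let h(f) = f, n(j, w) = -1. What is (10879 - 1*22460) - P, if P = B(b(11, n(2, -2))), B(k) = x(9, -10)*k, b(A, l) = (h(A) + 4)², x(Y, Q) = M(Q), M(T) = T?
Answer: -9331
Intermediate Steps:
x(Y, Q) = Q
b(A, l) = (4 + A)² (b(A, l) = (A + 4)² = (4 + A)²)
B(k) = -10*k
P = -2250 (P = -10*(4 + 11)² = -10*15² = -10*225 = -2250)
(10879 - 1*22460) - P = (10879 - 1*22460) - 1*(-2250) = (10879 - 22460) + 2250 = -11581 + 2250 = -9331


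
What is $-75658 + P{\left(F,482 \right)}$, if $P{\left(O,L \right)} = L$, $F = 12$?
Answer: $-75176$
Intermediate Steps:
$-75658 + P{\left(F,482 \right)} = -75658 + 482 = -75176$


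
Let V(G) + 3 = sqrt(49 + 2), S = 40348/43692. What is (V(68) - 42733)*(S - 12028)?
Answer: 510391218832/993 - 11942887*sqrt(51)/993 ≈ 5.1390e+8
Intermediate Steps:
S = 917/993 (S = 40348*(1/43692) = 917/993 ≈ 0.92346)
V(G) = -3 + sqrt(51) (V(G) = -3 + sqrt(49 + 2) = -3 + sqrt(51))
(V(68) - 42733)*(S - 12028) = ((-3 + sqrt(51)) - 42733)*(917/993 - 12028) = (-42736 + sqrt(51))*(-11942887/993) = 510391218832/993 - 11942887*sqrt(51)/993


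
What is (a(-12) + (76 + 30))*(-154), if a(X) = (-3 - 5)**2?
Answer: -26180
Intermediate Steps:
a(X) = 64 (a(X) = (-8)**2 = 64)
(a(-12) + (76 + 30))*(-154) = (64 + (76 + 30))*(-154) = (64 + 106)*(-154) = 170*(-154) = -26180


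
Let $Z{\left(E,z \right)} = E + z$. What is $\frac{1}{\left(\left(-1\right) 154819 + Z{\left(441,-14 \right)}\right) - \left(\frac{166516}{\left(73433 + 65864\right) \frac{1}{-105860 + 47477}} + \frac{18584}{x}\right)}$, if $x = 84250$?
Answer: $- \frac{5867886125}{496429203629224} \approx -1.182 \cdot 10^{-5}$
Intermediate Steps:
$\frac{1}{\left(\left(-1\right) 154819 + Z{\left(441,-14 \right)}\right) - \left(\frac{166516}{\left(73433 + 65864\right) \frac{1}{-105860 + 47477}} + \frac{18584}{x}\right)} = \frac{1}{\left(\left(-1\right) 154819 + \left(441 - 14\right)\right) - \left(\frac{166516}{\left(73433 + 65864\right) \frac{1}{-105860 + 47477}} + \frac{18584}{84250}\right)} = \frac{1}{\left(-154819 + 427\right) - \left(\frac{166516}{139297 \frac{1}{-58383}} + 18584 \cdot \frac{1}{84250}\right)} = \frac{1}{-154392 - \left(\frac{166516}{139297 \left(- \frac{1}{58383}\right)} + \frac{9292}{42125}\right)} = \frac{1}{-154392 - \left(\frac{166516}{- \frac{139297}{58383}} + \frac{9292}{42125}\right)} = \frac{1}{-154392 - \left(166516 \left(- \frac{58383}{139297}\right) + \frac{9292}{42125}\right)} = \frac{1}{-154392 - \left(- \frac{9721703628}{139297} + \frac{9292}{42125}\right)} = \frac{1}{-154392 - - \frac{409525470981776}{5867886125}} = \frac{1}{-154392 + \frac{409525470981776}{5867886125}} = \frac{1}{- \frac{496429203629224}{5867886125}} = - \frac{5867886125}{496429203629224}$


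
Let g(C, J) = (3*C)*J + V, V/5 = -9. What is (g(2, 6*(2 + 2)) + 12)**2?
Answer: 12321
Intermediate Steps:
V = -45 (V = 5*(-9) = -45)
g(C, J) = -45 + 3*C*J (g(C, J) = (3*C)*J - 45 = 3*C*J - 45 = -45 + 3*C*J)
(g(2, 6*(2 + 2)) + 12)**2 = ((-45 + 3*2*(6*(2 + 2))) + 12)**2 = ((-45 + 3*2*(6*4)) + 12)**2 = ((-45 + 3*2*24) + 12)**2 = ((-45 + 144) + 12)**2 = (99 + 12)**2 = 111**2 = 12321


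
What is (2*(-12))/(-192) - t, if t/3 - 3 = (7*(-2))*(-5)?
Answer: -1751/8 ≈ -218.88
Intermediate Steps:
t = 219 (t = 9 + 3*((7*(-2))*(-5)) = 9 + 3*(-14*(-5)) = 9 + 3*70 = 9 + 210 = 219)
(2*(-12))/(-192) - t = (2*(-12))/(-192) - 1*219 = -24*(-1/192) - 219 = ⅛ - 219 = -1751/8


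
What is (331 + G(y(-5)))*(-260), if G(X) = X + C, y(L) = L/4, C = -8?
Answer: -83655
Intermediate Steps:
y(L) = L/4 (y(L) = L*(¼) = L/4)
G(X) = -8 + X (G(X) = X - 8 = -8 + X)
(331 + G(y(-5)))*(-260) = (331 + (-8 + (¼)*(-5)))*(-260) = (331 + (-8 - 5/4))*(-260) = (331 - 37/4)*(-260) = (1287/4)*(-260) = -83655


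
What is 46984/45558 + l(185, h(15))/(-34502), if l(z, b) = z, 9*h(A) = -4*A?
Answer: 806306869/785921058 ≈ 1.0259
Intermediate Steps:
h(A) = -4*A/9 (h(A) = (-4*A)/9 = -4*A/9)
46984/45558 + l(185, h(15))/(-34502) = 46984/45558 + 185/(-34502) = 46984*(1/45558) + 185*(-1/34502) = 23492/22779 - 185/34502 = 806306869/785921058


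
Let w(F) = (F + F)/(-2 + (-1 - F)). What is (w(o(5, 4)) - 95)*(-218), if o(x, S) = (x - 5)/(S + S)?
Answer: 20710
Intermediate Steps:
o(x, S) = (-5 + x)/(2*S) (o(x, S) = (-5 + x)/((2*S)) = (-5 + x)*(1/(2*S)) = (-5 + x)/(2*S))
w(F) = 2*F/(-3 - F) (w(F) = (2*F)/(-3 - F) = 2*F/(-3 - F))
(w(o(5, 4)) - 95)*(-218) = (-2*(1/2)*(-5 + 5)/4/(3 + (1/2)*(-5 + 5)/4) - 95)*(-218) = (-2*(1/2)*(1/4)*0/(3 + (1/2)*(1/4)*0) - 95)*(-218) = (-2*0/(3 + 0) - 95)*(-218) = (-2*0/3 - 95)*(-218) = (-2*0*1/3 - 95)*(-218) = (0 - 95)*(-218) = -95*(-218) = 20710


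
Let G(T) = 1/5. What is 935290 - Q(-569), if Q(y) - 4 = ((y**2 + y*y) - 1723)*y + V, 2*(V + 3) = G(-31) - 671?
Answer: 1841976277/5 ≈ 3.6840e+8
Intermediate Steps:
G(T) = 1/5
V = -1692/5 (V = -3 + (1/5 - 671)/2 = -3 + (1/2)*(-3354/5) = -3 - 1677/5 = -1692/5 ≈ -338.40)
Q(y) = -1672/5 + y*(-1723 + 2*y**2) (Q(y) = 4 + (((y**2 + y*y) - 1723)*y - 1692/5) = 4 + (((y**2 + y**2) - 1723)*y - 1692/5) = 4 + ((2*y**2 - 1723)*y - 1692/5) = 4 + ((-1723 + 2*y**2)*y - 1692/5) = 4 + (y*(-1723 + 2*y**2) - 1692/5) = 4 + (-1692/5 + y*(-1723 + 2*y**2)) = -1672/5 + y*(-1723 + 2*y**2))
935290 - Q(-569) = 935290 - (-1672/5 - 1723*(-569) + 2*(-569)**3) = 935290 - (-1672/5 + 980387 + 2*(-184220009)) = 935290 - (-1672/5 + 980387 - 368440018) = 935290 - 1*(-1837299827/5) = 935290 + 1837299827/5 = 1841976277/5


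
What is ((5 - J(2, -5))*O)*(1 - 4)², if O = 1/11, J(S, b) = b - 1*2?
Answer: 108/11 ≈ 9.8182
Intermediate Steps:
J(S, b) = -2 + b (J(S, b) = b - 2 = -2 + b)
O = 1/11 ≈ 0.090909
((5 - J(2, -5))*O)*(1 - 4)² = ((5 - (-2 - 5))*(1/11))*(1 - 4)² = ((5 - 1*(-7))*(1/11))*(-3)² = ((5 + 7)*(1/11))*9 = (12*(1/11))*9 = (12/11)*9 = 108/11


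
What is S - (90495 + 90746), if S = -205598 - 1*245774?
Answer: -632613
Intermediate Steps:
S = -451372 (S = -205598 - 245774 = -451372)
S - (90495 + 90746) = -451372 - (90495 + 90746) = -451372 - 1*181241 = -451372 - 181241 = -632613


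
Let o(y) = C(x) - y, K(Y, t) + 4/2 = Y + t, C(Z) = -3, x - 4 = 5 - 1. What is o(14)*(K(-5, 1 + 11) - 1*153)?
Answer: 2516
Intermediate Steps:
x = 8 (x = 4 + (5 - 1) = 4 + 4 = 8)
K(Y, t) = -2 + Y + t (K(Y, t) = -2 + (Y + t) = -2 + Y + t)
o(y) = -3 - y
o(14)*(K(-5, 1 + 11) - 1*153) = (-3 - 1*14)*((-2 - 5 + (1 + 11)) - 1*153) = (-3 - 14)*((-2 - 5 + 12) - 153) = -17*(5 - 153) = -17*(-148) = 2516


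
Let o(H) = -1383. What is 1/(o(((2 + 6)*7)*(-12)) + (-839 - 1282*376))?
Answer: -1/484254 ≈ -2.0650e-6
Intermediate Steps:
1/(o(((2 + 6)*7)*(-12)) + (-839 - 1282*376)) = 1/(-1383 + (-839 - 1282*376)) = 1/(-1383 + (-839 - 482032)) = 1/(-1383 - 482871) = 1/(-484254) = -1/484254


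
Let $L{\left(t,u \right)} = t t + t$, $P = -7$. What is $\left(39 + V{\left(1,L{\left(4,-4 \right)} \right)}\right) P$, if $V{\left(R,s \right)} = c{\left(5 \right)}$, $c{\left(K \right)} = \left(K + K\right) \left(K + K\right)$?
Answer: $-973$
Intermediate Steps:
$L{\left(t,u \right)} = t + t^{2}$ ($L{\left(t,u \right)} = t^{2} + t = t + t^{2}$)
$c{\left(K \right)} = 4 K^{2}$ ($c{\left(K \right)} = 2 K 2 K = 4 K^{2}$)
$V{\left(R,s \right)} = 100$ ($V{\left(R,s \right)} = 4 \cdot 5^{2} = 4 \cdot 25 = 100$)
$\left(39 + V{\left(1,L{\left(4,-4 \right)} \right)}\right) P = \left(39 + 100\right) \left(-7\right) = 139 \left(-7\right) = -973$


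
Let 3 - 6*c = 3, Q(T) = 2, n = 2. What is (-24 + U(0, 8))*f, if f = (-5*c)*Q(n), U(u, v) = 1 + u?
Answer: 0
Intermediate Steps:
c = 0 (c = ½ - ⅙*3 = ½ - ½ = 0)
f = 0 (f = -5*0*2 = 0*2 = 0)
(-24 + U(0, 8))*f = (-24 + (1 + 0))*0 = (-24 + 1)*0 = -23*0 = 0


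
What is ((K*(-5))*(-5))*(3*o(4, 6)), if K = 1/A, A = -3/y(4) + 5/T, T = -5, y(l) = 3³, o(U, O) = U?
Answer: -270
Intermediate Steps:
y(l) = 27
A = -10/9 (A = -3/27 + 5/(-5) = -3*1/27 + 5*(-⅕) = -⅑ - 1 = -10/9 ≈ -1.1111)
K = -9/10 (K = 1/(-10/9) = -9/10 ≈ -0.90000)
((K*(-5))*(-5))*(3*o(4, 6)) = (-9/10*(-5)*(-5))*(3*4) = ((9/2)*(-5))*12 = -45/2*12 = -270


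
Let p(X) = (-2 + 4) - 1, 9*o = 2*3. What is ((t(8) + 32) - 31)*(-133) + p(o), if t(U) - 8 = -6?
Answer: -398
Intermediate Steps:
t(U) = 2 (t(U) = 8 - 6 = 2)
o = 2/3 (o = (2*3)/9 = (1/9)*6 = 2/3 ≈ 0.66667)
p(X) = 1 (p(X) = 2 - 1 = 1)
((t(8) + 32) - 31)*(-133) + p(o) = ((2 + 32) - 31)*(-133) + 1 = (34 - 31)*(-133) + 1 = 3*(-133) + 1 = -399 + 1 = -398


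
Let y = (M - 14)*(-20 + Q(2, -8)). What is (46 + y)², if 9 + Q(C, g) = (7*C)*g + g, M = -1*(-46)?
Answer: 22297284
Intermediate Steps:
M = 46
Q(C, g) = -9 + g + 7*C*g (Q(C, g) = -9 + ((7*C)*g + g) = -9 + (7*C*g + g) = -9 + (g + 7*C*g) = -9 + g + 7*C*g)
y = -4768 (y = (46 - 14)*(-20 + (-9 - 8 + 7*2*(-8))) = 32*(-20 + (-9 - 8 - 112)) = 32*(-20 - 129) = 32*(-149) = -4768)
(46 + y)² = (46 - 4768)² = (-4722)² = 22297284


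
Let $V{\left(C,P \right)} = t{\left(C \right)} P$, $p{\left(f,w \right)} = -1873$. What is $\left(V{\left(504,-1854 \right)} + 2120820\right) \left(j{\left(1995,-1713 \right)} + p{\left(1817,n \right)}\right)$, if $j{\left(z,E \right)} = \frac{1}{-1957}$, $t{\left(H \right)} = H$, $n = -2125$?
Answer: $- \frac{4348718778648}{1957} \approx -2.2221 \cdot 10^{9}$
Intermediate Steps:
$V{\left(C,P \right)} = C P$
$j{\left(z,E \right)} = - \frac{1}{1957}$
$\left(V{\left(504,-1854 \right)} + 2120820\right) \left(j{\left(1995,-1713 \right)} + p{\left(1817,n \right)}\right) = \left(504 \left(-1854\right) + 2120820\right) \left(- \frac{1}{1957} - 1873\right) = \left(-934416 + 2120820\right) \left(- \frac{3665462}{1957}\right) = 1186404 \left(- \frac{3665462}{1957}\right) = - \frac{4348718778648}{1957}$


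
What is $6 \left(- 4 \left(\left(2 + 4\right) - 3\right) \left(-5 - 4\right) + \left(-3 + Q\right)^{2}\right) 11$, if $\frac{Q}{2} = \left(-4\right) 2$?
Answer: $30954$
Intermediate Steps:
$Q = -16$ ($Q = 2 \left(\left(-4\right) 2\right) = 2 \left(-8\right) = -16$)
$6 \left(- 4 \left(\left(2 + 4\right) - 3\right) \left(-5 - 4\right) + \left(-3 + Q\right)^{2}\right) 11 = 6 \left(- 4 \left(\left(2 + 4\right) - 3\right) \left(-5 - 4\right) + \left(-3 - 16\right)^{2}\right) 11 = 6 \left(- 4 \left(6 - 3\right) \left(-9\right) + \left(-19\right)^{2}\right) 11 = 6 \left(- 4 \cdot 3 \left(-9\right) + 361\right) 11 = 6 \left(\left(-4\right) \left(-27\right) + 361\right) 11 = 6 \left(108 + 361\right) 11 = 6 \cdot 469 \cdot 11 = 2814 \cdot 11 = 30954$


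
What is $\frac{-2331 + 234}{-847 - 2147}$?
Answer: $\frac{699}{998} \approx 0.7004$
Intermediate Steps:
$\frac{-2331 + 234}{-847 - 2147} = - \frac{2097}{-2994} = \left(-2097\right) \left(- \frac{1}{2994}\right) = \frac{699}{998}$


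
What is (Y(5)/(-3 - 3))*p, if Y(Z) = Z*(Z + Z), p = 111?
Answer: -925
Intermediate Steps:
Y(Z) = 2*Z**2 (Y(Z) = Z*(2*Z) = 2*Z**2)
(Y(5)/(-3 - 3))*p = ((2*5**2)/(-3 - 3))*111 = ((2*25)/(-6))*111 = -1/6*50*111 = -25/3*111 = -925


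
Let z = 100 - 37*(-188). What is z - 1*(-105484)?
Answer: 112540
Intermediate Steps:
z = 7056 (z = 100 + 6956 = 7056)
z - 1*(-105484) = 7056 - 1*(-105484) = 7056 + 105484 = 112540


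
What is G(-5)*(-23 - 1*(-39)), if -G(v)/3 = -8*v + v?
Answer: -1680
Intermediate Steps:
G(v) = 21*v (G(v) = -3*(-8*v + v) = -(-21)*v = 21*v)
G(-5)*(-23 - 1*(-39)) = (21*(-5))*(-23 - 1*(-39)) = -105*(-23 + 39) = -105*16 = -1680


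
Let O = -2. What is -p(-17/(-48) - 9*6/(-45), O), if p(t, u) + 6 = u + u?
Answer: 10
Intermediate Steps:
p(t, u) = -6 + 2*u (p(t, u) = -6 + (u + u) = -6 + 2*u)
-p(-17/(-48) - 9*6/(-45), O) = -(-6 + 2*(-2)) = -(-6 - 4) = -1*(-10) = 10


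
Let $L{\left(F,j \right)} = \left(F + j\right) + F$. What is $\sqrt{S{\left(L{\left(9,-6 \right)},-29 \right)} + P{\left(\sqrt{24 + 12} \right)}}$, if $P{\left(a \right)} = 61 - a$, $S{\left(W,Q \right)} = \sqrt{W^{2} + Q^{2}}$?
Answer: $\sqrt{55 + \sqrt{985}} \approx 9.2943$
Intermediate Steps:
$L{\left(F,j \right)} = j + 2 F$
$S{\left(W,Q \right)} = \sqrt{Q^{2} + W^{2}}$
$\sqrt{S{\left(L{\left(9,-6 \right)},-29 \right)} + P{\left(\sqrt{24 + 12} \right)}} = \sqrt{\sqrt{\left(-29\right)^{2} + \left(-6 + 2 \cdot 9\right)^{2}} + \left(61 - \sqrt{24 + 12}\right)} = \sqrt{\sqrt{841 + \left(-6 + 18\right)^{2}} + \left(61 - \sqrt{36}\right)} = \sqrt{\sqrt{841 + 12^{2}} + \left(61 - 6\right)} = \sqrt{\sqrt{841 + 144} + \left(61 - 6\right)} = \sqrt{\sqrt{985} + 55} = \sqrt{55 + \sqrt{985}}$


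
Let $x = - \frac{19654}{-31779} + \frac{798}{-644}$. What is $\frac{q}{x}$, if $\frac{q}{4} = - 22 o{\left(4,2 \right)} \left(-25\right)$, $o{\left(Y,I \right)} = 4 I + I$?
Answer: $- \frac{32160348000}{907319} \approx -35446.0$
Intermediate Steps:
$o{\left(Y,I \right)} = 5 I$
$q = 22000$ ($q = 4 - 22 \cdot 5 \cdot 2 \left(-25\right) = 4 \left(-22\right) 10 \left(-25\right) = 4 \left(\left(-220\right) \left(-25\right)\right) = 4 \cdot 5500 = 22000$)
$x = - \frac{907319}{1461834}$ ($x = \left(-19654\right) \left(- \frac{1}{31779}\right) + 798 \left(- \frac{1}{644}\right) = \frac{19654}{31779} - \frac{57}{46} = - \frac{907319}{1461834} \approx -0.62067$)
$\frac{q}{x} = \frac{22000}{- \frac{907319}{1461834}} = 22000 \left(- \frac{1461834}{907319}\right) = - \frac{32160348000}{907319}$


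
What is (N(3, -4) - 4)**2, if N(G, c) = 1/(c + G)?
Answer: 25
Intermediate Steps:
N(G, c) = 1/(G + c)
(N(3, -4) - 4)**2 = (1/(3 - 4) - 4)**2 = (1/(-1) - 4)**2 = (-1 - 4)**2 = (-5)**2 = 25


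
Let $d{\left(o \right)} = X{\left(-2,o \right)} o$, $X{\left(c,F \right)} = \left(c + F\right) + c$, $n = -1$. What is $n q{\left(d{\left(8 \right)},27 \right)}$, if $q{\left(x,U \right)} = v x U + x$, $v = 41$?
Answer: $-35456$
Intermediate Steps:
$X{\left(c,F \right)} = F + 2 c$ ($X{\left(c,F \right)} = \left(F + c\right) + c = F + 2 c$)
$d{\left(o \right)} = o \left(-4 + o\right)$ ($d{\left(o \right)} = \left(o + 2 \left(-2\right)\right) o = \left(o - 4\right) o = \left(-4 + o\right) o = o \left(-4 + o\right)$)
$q{\left(x,U \right)} = x + 41 U x$ ($q{\left(x,U \right)} = 41 x U + x = 41 U x + x = x + 41 U x$)
$n q{\left(d{\left(8 \right)},27 \right)} = - 8 \left(-4 + 8\right) \left(1 + 41 \cdot 27\right) = - 8 \cdot 4 \left(1 + 1107\right) = - 32 \cdot 1108 = \left(-1\right) 35456 = -35456$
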